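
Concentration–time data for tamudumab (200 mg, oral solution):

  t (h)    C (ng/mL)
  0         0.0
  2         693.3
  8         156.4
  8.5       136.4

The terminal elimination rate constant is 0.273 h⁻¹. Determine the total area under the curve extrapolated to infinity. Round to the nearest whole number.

Trapezoidal AUC_0→8.5:
  [0→2]: (0.0+693.3)/2 × 2 = 693.3
  [2→8]: (693.3+156.4)/2 × 6 = 2549.1
  [8→8.5]: (156.4+136.4)/2 × 0.5 = 73.2
  Sum = 3315.6 ng/mL·h
Extrapolated tail: C_last / k_e = 136.4 / 0.273 = 499.634
AUC_0→∞ = 3315.6 + 499.634 = 3815.234 ng/mL·h

AUC = 3815 ng/mL·h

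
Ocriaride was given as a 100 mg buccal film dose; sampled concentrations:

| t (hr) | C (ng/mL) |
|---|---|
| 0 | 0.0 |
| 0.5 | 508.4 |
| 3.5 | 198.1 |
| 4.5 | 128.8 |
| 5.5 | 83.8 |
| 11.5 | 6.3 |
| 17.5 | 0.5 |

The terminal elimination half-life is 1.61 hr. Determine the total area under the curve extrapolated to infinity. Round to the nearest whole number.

Trapezoidal AUC_0→17.5:
  [0→0.5]: (0.0+508.4)/2 × 0.5 = 127.1
  [0.5→3.5]: (508.4+198.1)/2 × 3 = 1059.75
  [3.5→4.5]: (198.1+128.8)/2 × 1 = 163.45
  [4.5→5.5]: (128.8+83.8)/2 × 1 = 106.3
  [5.5→11.5]: (83.8+6.3)/2 × 6 = 270.3
  [11.5→17.5]: (6.3+0.5)/2 × 6 = 20.4
  Sum = 1747.3 ng/mL·hr
k_e = ln2 / t½ = 0.693147 / 1.61 = 0.4305 hr^-1
Extrapolated tail: C_last / k_e = 0.5 / 0.4305 = 1.161
AUC_0→∞ = 1747.3 + 1.161 = 1748.461 ng/mL·hr

AUC = 1748 ng/mL·hr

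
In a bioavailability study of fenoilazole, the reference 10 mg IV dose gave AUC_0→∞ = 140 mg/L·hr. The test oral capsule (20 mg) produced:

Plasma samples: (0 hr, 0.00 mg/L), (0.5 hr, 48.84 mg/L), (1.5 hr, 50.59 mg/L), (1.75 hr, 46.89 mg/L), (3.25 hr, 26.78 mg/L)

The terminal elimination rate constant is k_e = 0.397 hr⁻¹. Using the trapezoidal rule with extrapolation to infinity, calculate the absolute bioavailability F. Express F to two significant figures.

Trapezoidal AUC_0→3.25 (oral capsule):
  [0→0.5]: (0.00+48.84)/2 × 0.5 = 12.21
  [0.5→1.5]: (48.84+50.59)/2 × 1 = 49.715
  [1.5→1.75]: (50.59+46.89)/2 × 0.25 = 12.185
  [1.75→3.25]: (46.89+26.78)/2 × 1.5 = 55.2525
  Sum = 129.3625 mg/L·hr
Tail: C_last/k_e = 26.78/0.397 = 67.456
AUC_0→∞ (oral capsule) = 129.3625 + 67.456 = 196.8185 mg/L·hr
F = (AUC_ev/D_ev)/(AUC_iv/D_iv) = (196.8185/20)/(140/10) = 9.840925/14 = 0.7029

F = 0.70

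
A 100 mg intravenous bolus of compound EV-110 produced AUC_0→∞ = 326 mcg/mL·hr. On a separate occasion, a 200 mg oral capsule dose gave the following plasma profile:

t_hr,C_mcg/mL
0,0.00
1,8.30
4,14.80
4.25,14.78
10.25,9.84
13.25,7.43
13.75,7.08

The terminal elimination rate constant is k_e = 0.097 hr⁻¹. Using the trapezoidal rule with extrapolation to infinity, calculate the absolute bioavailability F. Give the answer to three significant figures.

F = 0.336

Trapezoidal AUC_0→13.75 (oral capsule):
  [0→1]: (0.00+8.30)/2 × 1 = 4.15
  [1→4]: (8.30+14.80)/2 × 3 = 34.65
  [4→4.25]: (14.80+14.78)/2 × 0.25 = 3.6975
  [4.25→10.25]: (14.78+9.84)/2 × 6 = 73.86
  [10.25→13.25]: (9.84+7.43)/2 × 3 = 25.905
  [13.25→13.75]: (7.43+7.08)/2 × 0.5 = 3.6275
  Sum = 145.89 mcg/mL·hr
Tail: C_last/k_e = 7.08/0.097 = 72.990
AUC_0→∞ (oral capsule) = 145.89 + 72.990 = 218.88 mcg/mL·hr
F = (AUC_ev/D_ev)/(AUC_iv/D_iv) = (218.88/200)/(326/100) = 1.0944/3.26 = 0.3357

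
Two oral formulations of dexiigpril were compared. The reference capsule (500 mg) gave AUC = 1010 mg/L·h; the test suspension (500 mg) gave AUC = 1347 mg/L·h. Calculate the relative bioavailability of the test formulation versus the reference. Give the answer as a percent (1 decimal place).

F_rel = 133.4%

F_rel = (AUC_test/D_test) / (AUC_ref/D_ref)
      = (1347/500) / (1010/500)
      = 2.694 / 2.02 = 1.3337 = 133.37%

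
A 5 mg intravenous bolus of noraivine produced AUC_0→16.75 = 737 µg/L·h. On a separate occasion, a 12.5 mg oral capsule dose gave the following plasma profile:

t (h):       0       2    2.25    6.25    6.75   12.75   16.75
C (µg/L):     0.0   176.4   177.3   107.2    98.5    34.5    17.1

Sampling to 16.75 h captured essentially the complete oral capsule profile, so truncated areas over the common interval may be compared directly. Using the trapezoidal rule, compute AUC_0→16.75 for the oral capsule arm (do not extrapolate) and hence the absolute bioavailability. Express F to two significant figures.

F = 0.73

Trapezoidal AUC_0→16.75 (oral capsule):
  [0→2]: (0.0+176.4)/2 × 2 = 176.4
  [2→2.25]: (176.4+177.3)/2 × 0.25 = 44.2125
  [2.25→6.25]: (177.3+107.2)/2 × 4 = 569.0
  [6.25→6.75]: (107.2+98.5)/2 × 0.5 = 51.425
  [6.75→12.75]: (98.5+34.5)/2 × 6 = 399.0
  [12.75→16.75]: (34.5+17.1)/2 × 4 = 103.2
  Sum = 1343.2375 µg/L·h
F = (AUC_ev/D_ev)/(AUC_iv/D_iv) = (1343.2375/12.5)/(737/5) = 107.459/147.4 = 0.7290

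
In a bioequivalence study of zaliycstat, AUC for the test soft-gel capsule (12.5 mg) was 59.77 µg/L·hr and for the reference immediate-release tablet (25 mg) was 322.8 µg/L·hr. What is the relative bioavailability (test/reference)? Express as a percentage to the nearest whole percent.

F_rel = (AUC_test/D_test) / (AUC_ref/D_ref)
      = (59.77/12.5) / (322.8/25)
      = 4.7816 / 12.912 = 0.3703 = 37.03%

F_rel = 37%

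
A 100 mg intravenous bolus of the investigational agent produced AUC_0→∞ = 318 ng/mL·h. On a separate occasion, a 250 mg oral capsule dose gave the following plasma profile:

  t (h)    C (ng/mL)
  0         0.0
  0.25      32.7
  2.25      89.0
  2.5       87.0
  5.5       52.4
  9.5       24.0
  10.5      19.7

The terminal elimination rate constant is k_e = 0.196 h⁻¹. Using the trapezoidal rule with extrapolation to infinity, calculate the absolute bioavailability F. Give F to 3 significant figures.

F = 0.795

Trapezoidal AUC_0→10.5 (oral capsule):
  [0→0.25]: (0.0+32.7)/2 × 0.25 = 4.0875
  [0.25→2.25]: (32.7+89.0)/2 × 2 = 121.7
  [2.25→2.5]: (89.0+87.0)/2 × 0.25 = 22.0
  [2.5→5.5]: (87.0+52.4)/2 × 3 = 209.1
  [5.5→9.5]: (52.4+24.0)/2 × 4 = 152.8
  [9.5→10.5]: (24.0+19.7)/2 × 1 = 21.85
  Sum = 531.5375 ng/mL·h
Tail: C_last/k_e = 19.7/0.196 = 100.510
AUC_0→∞ (oral capsule) = 531.5375 + 100.510 = 632.0475 ng/mL·h
F = (AUC_ev/D_ev)/(AUC_iv/D_iv) = (632.0475/250)/(318/100) = 2.52819/3.18 = 0.7950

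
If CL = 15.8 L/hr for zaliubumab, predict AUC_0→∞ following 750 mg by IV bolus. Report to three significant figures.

AUC_0→∞ = Dose_iv / CL
        = 750 / 15.8 = 47.4684 mg/L·hr

AUC = 47.5 mg/L·hr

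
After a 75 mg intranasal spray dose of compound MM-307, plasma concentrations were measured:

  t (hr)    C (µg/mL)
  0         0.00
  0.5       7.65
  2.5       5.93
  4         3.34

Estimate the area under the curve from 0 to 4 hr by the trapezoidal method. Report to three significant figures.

AUC = 22.4 µg/mL·hr

Trapezoidal AUC_0→4:
  [0→0.5]: (0.00+7.65)/2 × 0.5 = 1.9125
  [0.5→2.5]: (7.65+5.93)/2 × 2 = 13.58
  [2.5→4]: (5.93+3.34)/2 × 1.5 = 6.9525
  Sum = 22.445 µg/mL·hr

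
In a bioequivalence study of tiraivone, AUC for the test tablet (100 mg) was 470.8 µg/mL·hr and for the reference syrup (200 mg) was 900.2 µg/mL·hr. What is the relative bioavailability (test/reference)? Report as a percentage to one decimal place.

F_rel = 104.6%

F_rel = (AUC_test/D_test) / (AUC_ref/D_ref)
      = (470.8/100) / (900.2/200)
      = 4.708 / 4.501 = 1.0460 = 104.60%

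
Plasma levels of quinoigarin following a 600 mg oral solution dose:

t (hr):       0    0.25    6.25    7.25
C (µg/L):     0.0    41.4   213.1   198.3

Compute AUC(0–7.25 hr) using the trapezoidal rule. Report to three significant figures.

AUC = 974 µg/L·hr

Trapezoidal AUC_0→7.25:
  [0→0.25]: (0.0+41.4)/2 × 0.25 = 5.175
  [0.25→6.25]: (41.4+213.1)/2 × 6 = 763.5
  [6.25→7.25]: (213.1+198.3)/2 × 1 = 205.7
  Sum = 974.375 µg/L·hr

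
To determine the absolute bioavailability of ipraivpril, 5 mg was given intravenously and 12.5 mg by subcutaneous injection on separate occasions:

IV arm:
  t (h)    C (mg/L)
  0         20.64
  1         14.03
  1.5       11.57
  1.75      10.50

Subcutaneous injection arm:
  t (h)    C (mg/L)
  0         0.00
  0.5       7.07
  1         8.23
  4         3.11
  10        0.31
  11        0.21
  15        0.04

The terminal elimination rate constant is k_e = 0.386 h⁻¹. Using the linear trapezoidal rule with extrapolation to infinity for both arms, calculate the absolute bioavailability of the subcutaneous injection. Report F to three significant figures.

Trapezoidal AUC_0→1.75 (IV):
  [0→1]: (20.64+14.03)/2 × 1 = 17.335
  [1→1.5]: (14.03+11.57)/2 × 0.5 = 6.4
  [1.5→1.75]: (11.57+10.50)/2 × 0.25 = 2.75875
  Sum = 26.49375 mg/L·h
IV tail: 10.50/0.386 = 27.202; AUC_iv,0→∞ = 26.49375 + 27.202 = 53.69575 mg/L·h
Trapezoidal AUC_0→15 (subcutaneous injection):
  [0→0.5]: (0.00+7.07)/2 × 0.5 = 1.7675
  [0.5→1]: (7.07+8.23)/2 × 0.5 = 3.825
  [1→4]: (8.23+3.11)/2 × 3 = 17.01
  [4→10]: (3.11+0.31)/2 × 6 = 10.26
  [10→11]: (0.31+0.21)/2 × 1 = 0.26
  [11→15]: (0.21+0.04)/2 × 4 = 0.5
  Sum = 33.6225 mg/L·h
subcutaneous injection tail: 0.04/0.386 = 0.104; AUC_ev,0→∞ = 33.6225 + 0.104 = 33.7265 mg/L·h
F = (AUC_ev/D_ev)/(AUC_iv/D_iv) = (33.7265/12.5)/(53.69575/5) = 2.69812/10.73915 = 0.2512

F = 0.251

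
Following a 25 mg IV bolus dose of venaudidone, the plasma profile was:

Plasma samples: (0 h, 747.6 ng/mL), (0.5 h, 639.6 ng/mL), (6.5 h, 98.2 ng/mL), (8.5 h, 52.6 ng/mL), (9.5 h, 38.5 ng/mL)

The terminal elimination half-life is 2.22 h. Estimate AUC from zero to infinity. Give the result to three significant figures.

Trapezoidal AUC_0→9.5:
  [0→0.5]: (747.6+639.6)/2 × 0.5 = 346.8
  [0.5→6.5]: (639.6+98.2)/2 × 6 = 2213.4
  [6.5→8.5]: (98.2+52.6)/2 × 2 = 150.8
  [8.5→9.5]: (52.6+38.5)/2 × 1 = 45.55
  Sum = 2756.55 ng/mL·h
k_e = ln2 / t½ = 0.693147 / 2.22 = 0.3122 h^-1
Extrapolated tail: C_last / k_e = 38.5 / 0.3122 = 123.318
AUC_0→∞ = 2756.55 + 123.318 = 2879.868 ng/mL·h

AUC = 2880 ng/mL·h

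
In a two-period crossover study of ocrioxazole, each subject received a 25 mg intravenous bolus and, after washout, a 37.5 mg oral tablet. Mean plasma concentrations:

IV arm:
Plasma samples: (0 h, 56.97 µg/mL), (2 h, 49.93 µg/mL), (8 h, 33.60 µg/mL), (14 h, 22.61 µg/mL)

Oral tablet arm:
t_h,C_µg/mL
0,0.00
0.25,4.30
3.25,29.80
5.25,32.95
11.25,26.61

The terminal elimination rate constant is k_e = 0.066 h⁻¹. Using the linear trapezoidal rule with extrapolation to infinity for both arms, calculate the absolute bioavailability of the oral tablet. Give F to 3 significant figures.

F = 0.534

Trapezoidal AUC_0→14 (IV):
  [0→2]: (56.97+49.93)/2 × 2 = 106.9
  [2→8]: (49.93+33.60)/2 × 6 = 250.59
  [8→14]: (33.60+22.61)/2 × 6 = 168.63
  Sum = 526.12 µg/mL·h
IV tail: 22.61/0.066 = 342.576; AUC_iv,0→∞ = 526.12 + 342.576 = 868.696 µg/mL·h
Trapezoidal AUC_0→11.25 (oral tablet):
  [0→0.25]: (0.00+4.30)/2 × 0.25 = 0.5375
  [0.25→3.25]: (4.30+29.80)/2 × 3 = 51.15
  [3.25→5.25]: (29.80+32.95)/2 × 2 = 62.75
  [5.25→11.25]: (32.95+26.61)/2 × 6 = 178.68
  Sum = 293.1175 µg/mL·h
oral tablet tail: 26.61/0.066 = 403.182; AUC_ev,0→∞ = 293.1175 + 403.182 = 696.2995 µg/mL·h
F = (AUC_ev/D_ev)/(AUC_iv/D_iv) = (696.2995/37.5)/(868.696/25) = 18.568/34.74784 = 0.5344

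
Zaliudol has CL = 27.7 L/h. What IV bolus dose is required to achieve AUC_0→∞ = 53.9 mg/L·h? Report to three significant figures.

Dose_iv = CL × AUC_0→∞
     = 27.7 × 53.9 = 1493.03 mg

Dose = 1490 mg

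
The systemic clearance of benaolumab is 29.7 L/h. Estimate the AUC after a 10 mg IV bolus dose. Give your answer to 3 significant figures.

AUC_0→∞ = Dose_iv / CL
        = 10 / 29.7 = 0.3367 mg/L·h

AUC = 0.337 mg/L·h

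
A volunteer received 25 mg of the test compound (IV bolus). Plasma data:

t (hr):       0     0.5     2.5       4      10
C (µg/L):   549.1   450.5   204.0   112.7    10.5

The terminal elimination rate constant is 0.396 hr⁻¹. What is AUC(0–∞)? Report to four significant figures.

Trapezoidal AUC_0→10:
  [0→0.5]: (549.1+450.5)/2 × 0.5 = 249.9
  [0.5→2.5]: (450.5+204.0)/2 × 2 = 654.5
  [2.5→4]: (204.0+112.7)/2 × 1.5 = 237.525
  [4→10]: (112.7+10.5)/2 × 6 = 369.6
  Sum = 1511.525 µg/L·hr
Extrapolated tail: C_last / k_e = 10.5 / 0.396 = 26.515
AUC_0→∞ = 1511.525 + 26.515 = 1538.04 µg/L·hr

AUC = 1538 µg/L·hr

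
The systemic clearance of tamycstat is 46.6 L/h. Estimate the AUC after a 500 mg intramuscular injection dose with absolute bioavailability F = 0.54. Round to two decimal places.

AUC_0→∞ = F × Dose / CL
        = 0.54 × 500 / 46.6 = 5.79399 mg/L·h

AUC = 5.79 mg/L·h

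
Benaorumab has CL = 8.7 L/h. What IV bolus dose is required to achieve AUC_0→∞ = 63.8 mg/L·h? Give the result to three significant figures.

Dose_iv = CL × AUC_0→∞
     = 8.7 × 63.8 = 555.06 mg

Dose = 555 mg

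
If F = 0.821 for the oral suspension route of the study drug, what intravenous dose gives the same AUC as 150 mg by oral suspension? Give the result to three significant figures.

D_iv = 123 mg

Systemic exposure from an extravascular dose = F × D_ev, so the equivalent IV dose is F × D_ev.
D_iv = F × D_ev = 0.821 × 150 = 123.15 mg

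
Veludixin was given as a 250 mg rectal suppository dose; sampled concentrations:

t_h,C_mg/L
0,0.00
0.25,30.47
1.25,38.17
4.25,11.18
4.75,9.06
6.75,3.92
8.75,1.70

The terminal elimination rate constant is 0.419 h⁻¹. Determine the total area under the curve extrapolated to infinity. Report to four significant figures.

AUC = 139.9 mg/L·h

Trapezoidal AUC_0→8.75:
  [0→0.25]: (0.00+30.47)/2 × 0.25 = 3.80875
  [0.25→1.25]: (30.47+38.17)/2 × 1 = 34.32
  [1.25→4.25]: (38.17+11.18)/2 × 3 = 74.025
  [4.25→4.75]: (11.18+9.06)/2 × 0.5 = 5.06
  [4.75→6.75]: (9.06+3.92)/2 × 2 = 12.98
  [6.75→8.75]: (3.92+1.70)/2 × 2 = 5.62
  Sum = 135.81375 mg/L·h
Extrapolated tail: C_last / k_e = 1.70 / 0.419 = 4.057
AUC_0→∞ = 135.81375 + 4.057 = 139.87075 mg/L·h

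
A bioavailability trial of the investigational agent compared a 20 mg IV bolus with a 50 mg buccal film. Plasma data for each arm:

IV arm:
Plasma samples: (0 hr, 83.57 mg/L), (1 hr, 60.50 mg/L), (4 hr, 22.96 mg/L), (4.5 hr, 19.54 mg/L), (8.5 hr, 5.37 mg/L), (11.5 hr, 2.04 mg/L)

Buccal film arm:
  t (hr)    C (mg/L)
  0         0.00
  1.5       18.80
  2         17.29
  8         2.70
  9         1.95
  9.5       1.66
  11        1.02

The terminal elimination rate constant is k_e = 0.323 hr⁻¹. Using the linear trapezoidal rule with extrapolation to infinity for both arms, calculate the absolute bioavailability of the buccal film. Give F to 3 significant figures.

F = 0.133

Trapezoidal AUC_0→11.5 (IV):
  [0→1]: (83.57+60.50)/2 × 1 = 72.035
  [1→4]: (60.50+22.96)/2 × 3 = 125.19
  [4→4.5]: (22.96+19.54)/2 × 0.5 = 10.625
  [4.5→8.5]: (19.54+5.37)/2 × 4 = 49.82
  [8.5→11.5]: (5.37+2.04)/2 × 3 = 11.115
  Sum = 268.785 mg/L·hr
IV tail: 2.04/0.323 = 6.316; AUC_iv,0→∞ = 268.785 + 6.316 = 275.101 mg/L·hr
Trapezoidal AUC_0→11 (buccal film):
  [0→1.5]: (0.00+18.80)/2 × 1.5 = 14.1
  [1.5→2]: (18.80+17.29)/2 × 0.5 = 9.0225
  [2→8]: (17.29+2.70)/2 × 6 = 59.97
  [8→9]: (2.70+1.95)/2 × 1 = 2.325
  [9→9.5]: (1.95+1.66)/2 × 0.5 = 0.9025
  [9.5→11]: (1.66+1.02)/2 × 1.5 = 2.01
  Sum = 88.33 mg/L·hr
buccal film tail: 1.02/0.323 = 3.158; AUC_ev,0→∞ = 88.33 + 3.158 = 91.488 mg/L·hr
F = (AUC_ev/D_ev)/(AUC_iv/D_iv) = (91.488/50)/(275.101/20) = 1.82976/13.75505 = 0.1330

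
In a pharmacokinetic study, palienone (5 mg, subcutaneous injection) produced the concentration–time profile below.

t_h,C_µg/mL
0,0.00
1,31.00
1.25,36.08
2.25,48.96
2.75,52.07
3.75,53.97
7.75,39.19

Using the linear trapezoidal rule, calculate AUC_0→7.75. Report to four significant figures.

Trapezoidal AUC_0→7.75:
  [0→1]: (0.00+31.00)/2 × 1 = 15.5
  [1→1.25]: (31.00+36.08)/2 × 0.25 = 8.385
  [1.25→2.25]: (36.08+48.96)/2 × 1 = 42.52
  [2.25→2.75]: (48.96+52.07)/2 × 0.5 = 25.2575
  [2.75→3.75]: (52.07+53.97)/2 × 1 = 53.02
  [3.75→7.75]: (53.97+39.19)/2 × 4 = 186.32
  Sum = 331.0025 µg/mL·h

AUC = 331.0 µg/mL·h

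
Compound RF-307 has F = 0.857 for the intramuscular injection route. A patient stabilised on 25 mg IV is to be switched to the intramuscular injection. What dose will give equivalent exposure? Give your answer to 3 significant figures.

For equal systemic exposure: F × D_ev = D_iv
D_ev = D_iv / F = 25 / 0.857 = 29.1715 mg

D_intramuscular = 29.2 mg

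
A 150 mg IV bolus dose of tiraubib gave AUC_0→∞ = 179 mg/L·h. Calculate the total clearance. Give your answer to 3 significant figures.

CL = 0.838 L/h

CL = Dose_iv / AUC_0→∞
   = 150 / 179 = 0.837989 L/h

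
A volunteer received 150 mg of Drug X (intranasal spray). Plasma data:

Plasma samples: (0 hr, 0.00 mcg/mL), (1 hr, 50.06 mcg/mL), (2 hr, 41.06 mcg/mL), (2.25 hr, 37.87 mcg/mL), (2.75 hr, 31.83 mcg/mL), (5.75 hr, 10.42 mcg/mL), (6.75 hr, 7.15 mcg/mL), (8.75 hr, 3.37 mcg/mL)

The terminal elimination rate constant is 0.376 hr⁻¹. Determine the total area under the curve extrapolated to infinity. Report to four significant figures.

AUC = 189.5 mcg/mL·hr

Trapezoidal AUC_0→8.75:
  [0→1]: (0.00+50.06)/2 × 1 = 25.03
  [1→2]: (50.06+41.06)/2 × 1 = 45.56
  [2→2.25]: (41.06+37.87)/2 × 0.25 = 9.86625
  [2.25→2.75]: (37.87+31.83)/2 × 0.5 = 17.425
  [2.75→5.75]: (31.83+10.42)/2 × 3 = 63.375
  [5.75→6.75]: (10.42+7.15)/2 × 1 = 8.785
  [6.75→8.75]: (7.15+3.37)/2 × 2 = 10.52
  Sum = 180.56125 mcg/mL·hr
Extrapolated tail: C_last / k_e = 3.37 / 0.376 = 8.963
AUC_0→∞ = 180.56125 + 8.963 = 189.52425 mcg/mL·hr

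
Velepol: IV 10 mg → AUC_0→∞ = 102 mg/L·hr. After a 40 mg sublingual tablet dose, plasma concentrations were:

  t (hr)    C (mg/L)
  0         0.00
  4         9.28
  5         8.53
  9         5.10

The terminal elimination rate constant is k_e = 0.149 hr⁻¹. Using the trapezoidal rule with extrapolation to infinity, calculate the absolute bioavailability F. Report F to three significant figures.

F = 0.218

Trapezoidal AUC_0→9 (sublingual tablet):
  [0→4]: (0.00+9.28)/2 × 4 = 18.56
  [4→5]: (9.28+8.53)/2 × 1 = 8.905
  [5→9]: (8.53+5.10)/2 × 4 = 27.26
  Sum = 54.725 mg/L·hr
Tail: C_last/k_e = 5.10/0.149 = 34.228
AUC_0→∞ (sublingual tablet) = 54.725 + 34.228 = 88.953 mg/L·hr
F = (AUC_ev/D_ev)/(AUC_iv/D_iv) = (88.953/40)/(102/10) = 2.223825/10.2 = 0.2180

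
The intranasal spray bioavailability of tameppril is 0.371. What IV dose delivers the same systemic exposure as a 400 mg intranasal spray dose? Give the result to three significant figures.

D_iv = 148 mg

Systemic exposure from an extravascular dose = F × D_ev, so the equivalent IV dose is F × D_ev.
D_iv = F × D_ev = 0.371 × 400 = 148.4 mg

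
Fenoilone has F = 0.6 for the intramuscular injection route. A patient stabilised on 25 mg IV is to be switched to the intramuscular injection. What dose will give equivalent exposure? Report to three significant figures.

For equal systemic exposure: F × D_ev = D_iv
D_ev = D_iv / F = 25 / 0.6 = 41.6667 mg

D_intramuscular = 41.7 mg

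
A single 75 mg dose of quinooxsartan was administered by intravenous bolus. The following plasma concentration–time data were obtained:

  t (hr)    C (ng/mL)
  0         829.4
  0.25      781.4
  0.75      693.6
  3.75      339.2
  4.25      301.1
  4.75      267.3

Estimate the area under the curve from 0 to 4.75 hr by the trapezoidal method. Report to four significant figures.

Trapezoidal AUC_0→4.75:
  [0→0.25]: (829.4+781.4)/2 × 0.25 = 201.35
  [0.25→0.75]: (781.4+693.6)/2 × 0.5 = 368.75
  [0.75→3.75]: (693.6+339.2)/2 × 3 = 1549.2
  [3.75→4.25]: (339.2+301.1)/2 × 0.5 = 160.075
  [4.25→4.75]: (301.1+267.3)/2 × 0.5 = 142.1
  Sum = 2421.475 ng/mL·hr

AUC = 2421 ng/mL·hr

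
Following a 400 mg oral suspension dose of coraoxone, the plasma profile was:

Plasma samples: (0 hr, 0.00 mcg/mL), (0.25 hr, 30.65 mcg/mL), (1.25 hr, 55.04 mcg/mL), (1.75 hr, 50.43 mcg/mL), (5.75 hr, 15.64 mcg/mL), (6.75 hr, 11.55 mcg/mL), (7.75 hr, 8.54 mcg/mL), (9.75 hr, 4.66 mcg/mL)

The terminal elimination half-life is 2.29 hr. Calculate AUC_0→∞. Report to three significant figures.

Trapezoidal AUC_0→9.75:
  [0→0.25]: (0.00+30.65)/2 × 0.25 = 3.83125
  [0.25→1.25]: (30.65+55.04)/2 × 1 = 42.845
  [1.25→1.75]: (55.04+50.43)/2 × 0.5 = 26.3675
  [1.75→5.75]: (50.43+15.64)/2 × 4 = 132.14
  [5.75→6.75]: (15.64+11.55)/2 × 1 = 13.595
  [6.75→7.75]: (11.55+8.54)/2 × 1 = 10.045
  [7.75→9.75]: (8.54+4.66)/2 × 2 = 13.2
  Sum = 242.02375 mcg/mL·hr
k_e = ln2 / t½ = 0.693147 / 2.29 = 0.3027 hr^-1
Extrapolated tail: C_last / k_e = 4.66 / 0.3027 = 15.395
AUC_0→∞ = 242.02375 + 15.395 = 257.41875 mcg/mL·hr

AUC = 257 mcg/mL·hr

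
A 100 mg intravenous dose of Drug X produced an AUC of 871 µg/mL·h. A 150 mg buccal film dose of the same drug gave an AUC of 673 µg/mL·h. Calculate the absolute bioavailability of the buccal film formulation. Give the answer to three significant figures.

F = 0.515

F = (AUC_ev / D_ev) / (AUC_iv / D_iv)
  = (673/150) / (871/100)
  = 4.48667 / 8.71 = 0.5151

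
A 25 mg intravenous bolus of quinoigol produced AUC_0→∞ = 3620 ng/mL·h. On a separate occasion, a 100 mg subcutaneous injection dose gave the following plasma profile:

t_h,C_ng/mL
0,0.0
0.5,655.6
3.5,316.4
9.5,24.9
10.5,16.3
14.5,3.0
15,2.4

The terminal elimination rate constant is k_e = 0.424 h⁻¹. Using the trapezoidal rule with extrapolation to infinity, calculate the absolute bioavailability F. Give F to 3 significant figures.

F = 0.187

Trapezoidal AUC_0→15 (subcutaneous injection):
  [0→0.5]: (0.0+655.6)/2 × 0.5 = 163.9
  [0.5→3.5]: (655.6+316.4)/2 × 3 = 1458.0
  [3.5→9.5]: (316.4+24.9)/2 × 6 = 1023.9
  [9.5→10.5]: (24.9+16.3)/2 × 1 = 20.6
  [10.5→14.5]: (16.3+3.0)/2 × 4 = 38.6
  [14.5→15]: (3.0+2.4)/2 × 0.5 = 1.35
  Sum = 2706.35 ng/mL·h
Tail: C_last/k_e = 2.4/0.424 = 5.660
AUC_0→∞ (subcutaneous injection) = 2706.35 + 5.660 = 2712.01 ng/mL·h
F = (AUC_ev/D_ev)/(AUC_iv/D_iv) = (2712.01/100)/(3620/25) = 27.1201/144.8 = 0.1873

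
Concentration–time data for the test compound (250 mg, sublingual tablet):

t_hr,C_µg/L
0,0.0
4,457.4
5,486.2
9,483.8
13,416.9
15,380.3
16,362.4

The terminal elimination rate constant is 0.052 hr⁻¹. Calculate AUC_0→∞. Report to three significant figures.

Trapezoidal AUC_0→16:
  [0→4]: (0.0+457.4)/2 × 4 = 914.8
  [4→5]: (457.4+486.2)/2 × 1 = 471.8
  [5→9]: (486.2+483.8)/2 × 4 = 1940.0
  [9→13]: (483.8+416.9)/2 × 4 = 1801.4
  [13→15]: (416.9+380.3)/2 × 2 = 797.2
  [15→16]: (380.3+362.4)/2 × 1 = 371.35
  Sum = 6296.55 µg/L·hr
Extrapolated tail: C_last / k_e = 362.4 / 0.052 = 6969.231
AUC_0→∞ = 6296.55 + 6969.231 = 13265.781 µg/L·hr

AUC = 13300 µg/L·hr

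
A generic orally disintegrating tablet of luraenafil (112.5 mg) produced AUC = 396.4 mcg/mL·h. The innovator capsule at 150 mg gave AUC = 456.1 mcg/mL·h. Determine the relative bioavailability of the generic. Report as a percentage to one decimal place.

F_rel = 115.9%

F_rel = (AUC_test/D_test) / (AUC_ref/D_ref)
      = (396.4/112.5) / (456.1/150)
      = 3.52356 / 3.04067 = 1.1588 = 115.88%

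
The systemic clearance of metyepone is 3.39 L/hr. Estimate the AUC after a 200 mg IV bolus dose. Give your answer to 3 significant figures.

AUC = 59.0 mg/L·hr

AUC_0→∞ = Dose_iv / CL
        = 200 / 3.39 = 58.9971 mg/L·hr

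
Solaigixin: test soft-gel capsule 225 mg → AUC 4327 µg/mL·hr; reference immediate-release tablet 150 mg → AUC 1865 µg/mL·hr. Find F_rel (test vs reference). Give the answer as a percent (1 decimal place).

F_rel = 154.7%

F_rel = (AUC_test/D_test) / (AUC_ref/D_ref)
      = (4327/225) / (1865/150)
      = 19.2311 / 12.4333 = 1.5467 = 154.67%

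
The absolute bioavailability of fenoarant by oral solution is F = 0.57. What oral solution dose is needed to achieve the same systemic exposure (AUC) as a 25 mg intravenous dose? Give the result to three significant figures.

For equal systemic exposure: F × D_ev = D_iv
D_ev = D_iv / F = 25 / 0.57 = 43.8596 mg

D_oral = 43.9 mg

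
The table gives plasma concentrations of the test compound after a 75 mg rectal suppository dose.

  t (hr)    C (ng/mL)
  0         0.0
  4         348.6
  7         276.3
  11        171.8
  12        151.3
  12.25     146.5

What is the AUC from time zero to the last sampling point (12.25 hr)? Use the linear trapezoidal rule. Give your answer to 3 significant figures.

AUC = 2730 ng/mL·hr

Trapezoidal AUC_0→12.25:
  [0→4]: (0.0+348.6)/2 × 4 = 697.2
  [4→7]: (348.6+276.3)/2 × 3 = 937.35
  [7→11]: (276.3+171.8)/2 × 4 = 896.2
  [11→12]: (171.8+151.3)/2 × 1 = 161.55
  [12→12.25]: (151.3+146.5)/2 × 0.25 = 37.225
  Sum = 2729.525 ng/mL·hr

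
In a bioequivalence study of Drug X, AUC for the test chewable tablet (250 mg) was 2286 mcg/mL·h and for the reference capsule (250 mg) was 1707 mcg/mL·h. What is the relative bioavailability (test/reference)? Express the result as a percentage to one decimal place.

F_rel = 133.9%

F_rel = (AUC_test/D_test) / (AUC_ref/D_ref)
      = (2286/250) / (1707/250)
      = 9.144 / 6.828 = 1.3392 = 133.92%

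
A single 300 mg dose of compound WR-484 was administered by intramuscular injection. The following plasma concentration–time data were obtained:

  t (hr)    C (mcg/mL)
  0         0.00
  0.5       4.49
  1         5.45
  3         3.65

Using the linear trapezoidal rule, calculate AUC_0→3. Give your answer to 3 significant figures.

Trapezoidal AUC_0→3:
  [0→0.5]: (0.00+4.49)/2 × 0.5 = 1.1225
  [0.5→1]: (4.49+5.45)/2 × 0.5 = 2.485
  [1→3]: (5.45+3.65)/2 × 2 = 9.1
  Sum = 12.7075 mcg/mL·hr

AUC = 12.7 mcg/mL·hr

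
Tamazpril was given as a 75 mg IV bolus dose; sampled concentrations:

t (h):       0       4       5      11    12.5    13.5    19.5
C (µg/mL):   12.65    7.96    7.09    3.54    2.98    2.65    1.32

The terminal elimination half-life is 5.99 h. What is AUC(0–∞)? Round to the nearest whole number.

Trapezoidal AUC_0→19.5:
  [0→4]: (12.65+7.96)/2 × 4 = 41.22
  [4→5]: (7.96+7.09)/2 × 1 = 7.525
  [5→11]: (7.09+3.54)/2 × 6 = 31.89
  [11→12.5]: (3.54+2.98)/2 × 1.5 = 4.89
  [12.5→13.5]: (2.98+2.65)/2 × 1 = 2.815
  [13.5→19.5]: (2.65+1.32)/2 × 6 = 11.91
  Sum = 100.25 µg/mL·h
k_e = ln2 / t½ = 0.693147 / 5.99 = 0.1157 h^-1
Extrapolated tail: C_last / k_e = 1.32 / 0.1157 = 11.409
AUC_0→∞ = 100.25 + 11.409 = 111.659 µg/mL·h

AUC = 112 µg/mL·h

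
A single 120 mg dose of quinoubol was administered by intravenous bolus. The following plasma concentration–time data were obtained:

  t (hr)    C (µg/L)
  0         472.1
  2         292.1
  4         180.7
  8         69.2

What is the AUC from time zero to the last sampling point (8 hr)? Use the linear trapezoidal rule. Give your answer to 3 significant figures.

AUC = 1740 µg/L·hr

Trapezoidal AUC_0→8:
  [0→2]: (472.1+292.1)/2 × 2 = 764.2
  [2→4]: (292.1+180.7)/2 × 2 = 472.8
  [4→8]: (180.7+69.2)/2 × 4 = 499.8
  Sum = 1736.8 µg/L·hr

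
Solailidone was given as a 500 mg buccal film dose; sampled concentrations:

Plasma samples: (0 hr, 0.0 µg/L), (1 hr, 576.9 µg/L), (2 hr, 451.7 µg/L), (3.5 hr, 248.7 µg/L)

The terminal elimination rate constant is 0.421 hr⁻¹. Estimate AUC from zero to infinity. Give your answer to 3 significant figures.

Trapezoidal AUC_0→3.5:
  [0→1]: (0.0+576.9)/2 × 1 = 288.45
  [1→2]: (576.9+451.7)/2 × 1 = 514.3
  [2→3.5]: (451.7+248.7)/2 × 1.5 = 525.3
  Sum = 1328.05 µg/L·hr
Extrapolated tail: C_last / k_e = 248.7 / 0.421 = 590.736
AUC_0→∞ = 1328.05 + 590.736 = 1918.786 µg/L·hr

AUC = 1920 µg/L·hr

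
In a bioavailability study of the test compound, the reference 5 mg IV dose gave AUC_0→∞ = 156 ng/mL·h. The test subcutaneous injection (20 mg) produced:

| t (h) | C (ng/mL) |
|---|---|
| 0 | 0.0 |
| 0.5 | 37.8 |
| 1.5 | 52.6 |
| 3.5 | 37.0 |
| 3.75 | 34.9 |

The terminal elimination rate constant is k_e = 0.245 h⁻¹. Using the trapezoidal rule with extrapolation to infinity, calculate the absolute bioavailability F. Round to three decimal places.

Trapezoidal AUC_0→3.75 (subcutaneous injection):
  [0→0.5]: (0.0+37.8)/2 × 0.5 = 9.45
  [0.5→1.5]: (37.8+52.6)/2 × 1 = 45.2
  [1.5→3.5]: (52.6+37.0)/2 × 2 = 89.6
  [3.5→3.75]: (37.0+34.9)/2 × 0.25 = 8.9875
  Sum = 153.2375 ng/mL·h
Tail: C_last/k_e = 34.9/0.245 = 142.449
AUC_0→∞ (subcutaneous injection) = 153.2375 + 142.449 = 295.6865 ng/mL·h
F = (AUC_ev/D_ev)/(AUC_iv/D_iv) = (295.6865/20)/(156/5) = 14.784325/31.2 = 0.4739

F = 0.474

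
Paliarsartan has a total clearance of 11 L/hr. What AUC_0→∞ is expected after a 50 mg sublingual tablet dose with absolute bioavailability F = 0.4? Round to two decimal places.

AUC = 1.82 mg/L·hr

AUC_0→∞ = F × Dose / CL
        = 0.4 × 50 / 11 = 1.81818 mg/L·hr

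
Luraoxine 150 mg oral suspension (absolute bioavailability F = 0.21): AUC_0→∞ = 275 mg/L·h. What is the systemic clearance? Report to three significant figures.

CL = F × Dose / AUC_0→∞
   = 0.21 × 150 / 275 = 0.114545 L/h

CL = 0.115 L/h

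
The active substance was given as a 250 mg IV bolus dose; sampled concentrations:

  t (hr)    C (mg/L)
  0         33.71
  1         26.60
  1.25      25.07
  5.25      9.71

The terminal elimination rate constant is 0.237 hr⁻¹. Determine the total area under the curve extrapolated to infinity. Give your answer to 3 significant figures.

AUC = 147 mg/L·hr

Trapezoidal AUC_0→5.25:
  [0→1]: (33.71+26.60)/2 × 1 = 30.155
  [1→1.25]: (26.60+25.07)/2 × 0.25 = 6.45875
  [1.25→5.25]: (25.07+9.71)/2 × 4 = 69.56
  Sum = 106.17375 mg/L·hr
Extrapolated tail: C_last / k_e = 9.71 / 0.237 = 40.970
AUC_0→∞ = 106.17375 + 40.970 = 147.14375 mg/L·hr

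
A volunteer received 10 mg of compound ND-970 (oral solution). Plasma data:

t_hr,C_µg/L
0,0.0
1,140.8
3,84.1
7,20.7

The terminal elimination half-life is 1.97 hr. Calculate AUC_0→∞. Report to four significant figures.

Trapezoidal AUC_0→7:
  [0→1]: (0.0+140.8)/2 × 1 = 70.4
  [1→3]: (140.8+84.1)/2 × 2 = 224.9
  [3→7]: (84.1+20.7)/2 × 4 = 209.6
  Sum = 504.9 µg/L·hr
k_e = ln2 / t½ = 0.693147 / 1.97 = 0.3519 hr^-1
Extrapolated tail: C_last / k_e = 20.7 / 0.3519 = 58.824
AUC_0→∞ = 504.9 + 58.824 = 563.724 µg/L·hr

AUC = 563.7 µg/L·hr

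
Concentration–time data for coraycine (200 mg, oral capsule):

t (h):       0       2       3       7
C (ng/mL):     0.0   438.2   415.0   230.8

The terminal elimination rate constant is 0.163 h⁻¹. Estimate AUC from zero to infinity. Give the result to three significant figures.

AUC = 3570 ng/mL·h

Trapezoidal AUC_0→7:
  [0→2]: (0.0+438.2)/2 × 2 = 438.2
  [2→3]: (438.2+415.0)/2 × 1 = 426.6
  [3→7]: (415.0+230.8)/2 × 4 = 1291.6
  Sum = 2156.4 ng/mL·h
Extrapolated tail: C_last / k_e = 230.8 / 0.163 = 1415.951
AUC_0→∞ = 2156.4 + 1415.951 = 3572.351 ng/mL·h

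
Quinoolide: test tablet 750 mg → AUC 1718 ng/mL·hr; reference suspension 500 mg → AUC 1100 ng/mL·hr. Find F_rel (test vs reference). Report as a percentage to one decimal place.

F_rel = 104.1%

F_rel = (AUC_test/D_test) / (AUC_ref/D_ref)
      = (1718/750) / (1100/500)
      = 2.29067 / 2.2 = 1.0412 = 104.12%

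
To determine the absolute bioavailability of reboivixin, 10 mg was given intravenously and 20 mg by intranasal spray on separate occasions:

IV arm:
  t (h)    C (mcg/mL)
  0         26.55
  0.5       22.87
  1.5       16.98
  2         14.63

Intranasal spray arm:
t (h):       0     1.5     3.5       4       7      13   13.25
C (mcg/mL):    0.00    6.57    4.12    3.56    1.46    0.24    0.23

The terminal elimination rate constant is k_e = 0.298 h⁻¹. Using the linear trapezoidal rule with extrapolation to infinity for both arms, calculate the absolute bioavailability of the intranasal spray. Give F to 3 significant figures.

Trapezoidal AUC_0→2 (IV):
  [0→0.5]: (26.55+22.87)/2 × 0.5 = 12.355
  [0.5→1.5]: (22.87+16.98)/2 × 1 = 19.925
  [1.5→2]: (16.98+14.63)/2 × 0.5 = 7.9025
  Sum = 40.1825 mcg/mL·h
IV tail: 14.63/0.298 = 49.094; AUC_iv,0→∞ = 40.1825 + 49.094 = 89.2765 mcg/mL·h
Trapezoidal AUC_0→13.25 (intranasal spray):
  [0→1.5]: (0.00+6.57)/2 × 1.5 = 4.9275
  [1.5→3.5]: (6.57+4.12)/2 × 2 = 10.69
  [3.5→4]: (4.12+3.56)/2 × 0.5 = 1.92
  [4→7]: (3.56+1.46)/2 × 3 = 7.53
  [7→13]: (1.46+0.24)/2 × 6 = 5.1
  [13→13.25]: (0.24+0.23)/2 × 0.25 = 0.05875
  Sum = 30.22625 mcg/mL·h
intranasal spray tail: 0.23/0.298 = 0.772; AUC_ev,0→∞ = 30.22625 + 0.772 = 30.99825 mcg/mL·h
F = (AUC_ev/D_ev)/(AUC_iv/D_iv) = (30.99825/20)/(89.2765/10) = 1.5499125/8.92765 = 0.1736

F = 0.174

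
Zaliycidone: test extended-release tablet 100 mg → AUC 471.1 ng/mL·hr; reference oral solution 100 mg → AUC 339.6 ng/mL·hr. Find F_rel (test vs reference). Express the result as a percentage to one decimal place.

F_rel = 138.7%

F_rel = (AUC_test/D_test) / (AUC_ref/D_ref)
      = (471.1/100) / (339.6/100)
      = 4.711 / 3.396 = 1.3872 = 138.72%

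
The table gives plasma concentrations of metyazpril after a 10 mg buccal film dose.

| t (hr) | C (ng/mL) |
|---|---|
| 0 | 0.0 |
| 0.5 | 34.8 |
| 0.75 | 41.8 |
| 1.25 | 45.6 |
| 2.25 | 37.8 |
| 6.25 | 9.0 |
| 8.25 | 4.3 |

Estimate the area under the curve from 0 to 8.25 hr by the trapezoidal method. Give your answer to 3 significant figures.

Trapezoidal AUC_0→8.25:
  [0→0.5]: (0.0+34.8)/2 × 0.5 = 8.7
  [0.5→0.75]: (34.8+41.8)/2 × 0.25 = 9.575
  [0.75→1.25]: (41.8+45.6)/2 × 0.5 = 21.85
  [1.25→2.25]: (45.6+37.8)/2 × 1 = 41.7
  [2.25→6.25]: (37.8+9.0)/2 × 4 = 93.6
  [6.25→8.25]: (9.0+4.3)/2 × 2 = 13.3
  Sum = 188.725 ng/mL·hr

AUC = 189 ng/mL·hr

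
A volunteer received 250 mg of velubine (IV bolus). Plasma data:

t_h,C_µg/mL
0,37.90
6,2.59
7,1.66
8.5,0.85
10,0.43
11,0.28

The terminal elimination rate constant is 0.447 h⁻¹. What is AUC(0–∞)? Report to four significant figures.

AUC = 127.4 µg/mL·h

Trapezoidal AUC_0→11:
  [0→6]: (37.90+2.59)/2 × 6 = 121.47
  [6→7]: (2.59+1.66)/2 × 1 = 2.125
  [7→8.5]: (1.66+0.85)/2 × 1.5 = 1.8825
  [8.5→10]: (0.85+0.43)/2 × 1.5 = 0.96
  [10→11]: (0.43+0.28)/2 × 1 = 0.355
  Sum = 126.7925 µg/mL·h
Extrapolated tail: C_last / k_e = 0.28 / 0.447 = 0.626
AUC_0→∞ = 126.7925 + 0.626 = 127.4185 µg/mL·h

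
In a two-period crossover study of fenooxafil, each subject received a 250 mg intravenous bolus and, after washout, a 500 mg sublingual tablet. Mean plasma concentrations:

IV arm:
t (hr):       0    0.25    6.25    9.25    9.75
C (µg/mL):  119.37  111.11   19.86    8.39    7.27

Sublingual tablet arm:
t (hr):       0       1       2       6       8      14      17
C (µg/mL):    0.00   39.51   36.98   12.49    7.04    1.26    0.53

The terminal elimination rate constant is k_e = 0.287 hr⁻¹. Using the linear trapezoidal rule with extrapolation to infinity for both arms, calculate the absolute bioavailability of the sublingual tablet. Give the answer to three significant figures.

F = 0.209

Trapezoidal AUC_0→9.75 (IV):
  [0→0.25]: (119.37+111.11)/2 × 0.25 = 28.81
  [0.25→6.25]: (111.11+19.86)/2 × 6 = 392.91
  [6.25→9.25]: (19.86+8.39)/2 × 3 = 42.375
  [9.25→9.75]: (8.39+7.27)/2 × 0.5 = 3.915
  Sum = 468.01 µg/mL·hr
IV tail: 7.27/0.287 = 25.331; AUC_iv,0→∞ = 468.01 + 25.331 = 493.341 µg/mL·hr
Trapezoidal AUC_0→17 (sublingual tablet):
  [0→1]: (0.00+39.51)/2 × 1 = 19.755
  [1→2]: (39.51+36.98)/2 × 1 = 38.245
  [2→6]: (36.98+12.49)/2 × 4 = 98.94
  [6→8]: (12.49+7.04)/2 × 2 = 19.53
  [8→14]: (7.04+1.26)/2 × 6 = 24.9
  [14→17]: (1.26+0.53)/2 × 3 = 2.685
  Sum = 204.055 µg/mL·hr
sublingual tablet tail: 0.53/0.287 = 1.847; AUC_ev,0→∞ = 204.055 + 1.847 = 205.902 µg/mL·hr
F = (AUC_ev/D_ev)/(AUC_iv/D_iv) = (205.902/500)/(493.341/250) = 0.411804/1.973364 = 0.2087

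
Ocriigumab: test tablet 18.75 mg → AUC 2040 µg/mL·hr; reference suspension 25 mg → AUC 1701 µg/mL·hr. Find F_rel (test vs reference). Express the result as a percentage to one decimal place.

F_rel = (AUC_test/D_test) / (AUC_ref/D_ref)
      = (2040/18.75) / (1701/25)
      = 108.8 / 68.04 = 1.5991 = 159.91%

F_rel = 159.9%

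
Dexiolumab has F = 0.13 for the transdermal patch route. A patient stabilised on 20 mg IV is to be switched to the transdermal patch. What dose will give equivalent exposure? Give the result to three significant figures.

D_transdermal = 154 mg

For equal systemic exposure: F × D_ev = D_iv
D_ev = D_iv / F = 20 / 0.13 = 153.846 mg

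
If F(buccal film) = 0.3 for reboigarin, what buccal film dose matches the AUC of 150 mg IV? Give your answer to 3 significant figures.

For equal systemic exposure: F × D_ev = D_iv
D_ev = D_iv / F = 150 / 0.3 = 500 mg

D_buccal = 500 mg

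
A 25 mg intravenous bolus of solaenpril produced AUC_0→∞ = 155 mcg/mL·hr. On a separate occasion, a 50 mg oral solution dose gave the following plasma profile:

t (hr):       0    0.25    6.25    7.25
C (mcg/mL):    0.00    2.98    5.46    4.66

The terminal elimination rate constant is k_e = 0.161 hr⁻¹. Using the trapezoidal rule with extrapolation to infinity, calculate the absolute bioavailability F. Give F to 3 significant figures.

Trapezoidal AUC_0→7.25 (oral solution):
  [0→0.25]: (0.00+2.98)/2 × 0.25 = 0.3725
  [0.25→6.25]: (2.98+5.46)/2 × 6 = 25.32
  [6.25→7.25]: (5.46+4.66)/2 × 1 = 5.06
  Sum = 30.7525 mcg/mL·hr
Tail: C_last/k_e = 4.66/0.161 = 28.944
AUC_0→∞ (oral solution) = 30.7525 + 28.944 = 59.6965 mcg/mL·hr
F = (AUC_ev/D_ev)/(AUC_iv/D_iv) = (59.6965/50)/(155/25) = 1.19393/6.2 = 0.1926

F = 0.193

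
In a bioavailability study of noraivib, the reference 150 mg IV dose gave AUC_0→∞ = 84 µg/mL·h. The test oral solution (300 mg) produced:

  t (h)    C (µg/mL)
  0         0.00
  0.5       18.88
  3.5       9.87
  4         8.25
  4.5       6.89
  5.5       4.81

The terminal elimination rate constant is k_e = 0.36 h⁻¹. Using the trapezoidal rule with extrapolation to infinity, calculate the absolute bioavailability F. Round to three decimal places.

Trapezoidal AUC_0→5.5 (oral solution):
  [0→0.5]: (0.00+18.88)/2 × 0.5 = 4.72
  [0.5→3.5]: (18.88+9.87)/2 × 3 = 43.125
  [3.5→4]: (9.87+8.25)/2 × 0.5 = 4.53
  [4→4.5]: (8.25+6.89)/2 × 0.5 = 3.785
  [4.5→5.5]: (6.89+4.81)/2 × 1 = 5.85
  Sum = 62.01 µg/mL·h
Tail: C_last/k_e = 4.81/0.36 = 13.361
AUC_0→∞ (oral solution) = 62.01 + 13.361 = 75.371 µg/mL·h
F = (AUC_ev/D_ev)/(AUC_iv/D_iv) = (75.371/300)/(84/150) = 0.251237/0.56 = 0.4486

F = 0.449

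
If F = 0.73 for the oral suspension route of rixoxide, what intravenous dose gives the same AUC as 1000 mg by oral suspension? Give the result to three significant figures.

D_iv = 730 mg

Systemic exposure from an extravascular dose = F × D_ev, so the equivalent IV dose is F × D_ev.
D_iv = F × D_ev = 0.73 × 1000 = 730 mg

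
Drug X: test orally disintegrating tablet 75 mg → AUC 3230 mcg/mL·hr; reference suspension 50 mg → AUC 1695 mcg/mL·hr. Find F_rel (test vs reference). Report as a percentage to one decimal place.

F_rel = 127.0%

F_rel = (AUC_test/D_test) / (AUC_ref/D_ref)
      = (3230/75) / (1695/50)
      = 43.0667 / 33.9 = 1.2704 = 127.04%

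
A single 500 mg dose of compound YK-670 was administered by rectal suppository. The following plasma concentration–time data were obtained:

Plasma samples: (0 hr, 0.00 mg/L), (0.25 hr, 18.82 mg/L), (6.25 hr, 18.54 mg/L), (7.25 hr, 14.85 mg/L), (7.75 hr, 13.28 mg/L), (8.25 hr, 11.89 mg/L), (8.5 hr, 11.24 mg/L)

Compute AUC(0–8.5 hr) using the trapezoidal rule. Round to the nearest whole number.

AUC = 147 mg/L·hr

Trapezoidal AUC_0→8.5:
  [0→0.25]: (0.00+18.82)/2 × 0.25 = 2.3525
  [0.25→6.25]: (18.82+18.54)/2 × 6 = 112.08
  [6.25→7.25]: (18.54+14.85)/2 × 1 = 16.695
  [7.25→7.75]: (14.85+13.28)/2 × 0.5 = 7.0325
  [7.75→8.25]: (13.28+11.89)/2 × 0.5 = 6.2925
  [8.25→8.5]: (11.89+11.24)/2 × 0.25 = 2.89125
  Sum = 147.34375 mg/L·hr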